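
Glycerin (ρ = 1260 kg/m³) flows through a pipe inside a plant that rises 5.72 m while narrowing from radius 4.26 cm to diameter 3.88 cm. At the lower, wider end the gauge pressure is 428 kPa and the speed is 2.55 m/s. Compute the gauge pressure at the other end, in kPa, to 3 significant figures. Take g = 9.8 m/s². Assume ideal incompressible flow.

P₂ ≈ 266 kPa

By continuity, v₂ = v₁·A₁/A₂ = 2.55·(57.0/11.8) = 12.3 m/s.
Bernoulli: P₁ + ½ρv₁² + ρg h₁ = P₂ + ½ρv₂² + ρg h₂, so P₂ = P₁ + ½ρ(v₁² − v₂²) − ρg(h₂ − h₁).
P₂ = 428000 + ½·1260·(2.55² − 12.3²) − 1260·9.8·(+5.72) = 428000 + (-91200) − (70600) = 266000 Pa.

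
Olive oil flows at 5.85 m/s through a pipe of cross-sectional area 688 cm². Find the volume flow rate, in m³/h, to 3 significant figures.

Q = 1450 m³/h

Q = A·v = 0.0688 m² × 5.85 m/s = 0.402 m³/s.
Converting: 0.402 m³/s × 3600 = 1450 m³/h.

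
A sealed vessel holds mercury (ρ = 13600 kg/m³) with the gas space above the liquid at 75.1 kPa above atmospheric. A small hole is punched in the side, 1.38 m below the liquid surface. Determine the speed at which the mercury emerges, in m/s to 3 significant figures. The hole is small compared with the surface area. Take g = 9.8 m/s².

Take point 1 at the surface (v₁ ≈ 0) and point 2 at the hole (at atmospheric pressure). Bernoulli: P₁ + ρg h = P_atm + ½ρv₂².
With P₁ − P_atm = 75100 Pa, v₂ = √(2gh + 2ΔP/ρ) = √(2·9.8·1.38 + 2·75100/13600) = 6.17 m/s.

v ≈ 6.17 m/s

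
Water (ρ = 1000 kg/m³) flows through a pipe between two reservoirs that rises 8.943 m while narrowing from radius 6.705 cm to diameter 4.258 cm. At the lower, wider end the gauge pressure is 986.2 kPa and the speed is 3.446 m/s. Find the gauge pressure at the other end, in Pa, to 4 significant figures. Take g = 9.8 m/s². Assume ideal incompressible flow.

By continuity, v₂ = v₁·A₁/A₂ = 3.446·(141.2/14.24) = 34.18 m/s.
Applying Bernoulli between the two ends and solving for P₂: P₂ = P₁ + ½ρ(v₁² − v₂²) − ρgΔh.
P₂ = 986200 + ½·1000·(3.446² − 34.18²) − 1000·9.8·(+8.943) = 986200 + (-578200) − (87640) = 320400 Pa.

P₂ ≈ 320400 Pa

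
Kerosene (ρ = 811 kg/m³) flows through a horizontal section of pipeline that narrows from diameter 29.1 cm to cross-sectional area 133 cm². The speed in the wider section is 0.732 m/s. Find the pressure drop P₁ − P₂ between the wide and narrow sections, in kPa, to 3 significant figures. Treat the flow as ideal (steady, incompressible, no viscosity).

5.22 kPa

Mass conservation (A₁v₁ = A₂v₂) gives v₂ = 0.732 × 665/133 = 3.66 m/s.
Bernoulli (h₁ = h₂): P₁ − P₂ = ½ρ(v₂² − v₁²).
P₁ − P₂ = ½·811·(3.66² − 0.732²) = ½·811·12.9 = 5220 Pa.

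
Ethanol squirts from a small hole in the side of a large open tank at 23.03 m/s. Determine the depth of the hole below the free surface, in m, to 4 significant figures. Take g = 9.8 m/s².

h ≈ 27.06 m

Inverting v = √(2gh) gives h = v² / 2g.
h = 23.03²/(2·9.8) = 530.4/19.60 = 27.06 m.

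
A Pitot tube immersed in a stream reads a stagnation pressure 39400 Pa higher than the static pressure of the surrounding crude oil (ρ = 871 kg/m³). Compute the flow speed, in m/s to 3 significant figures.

Bernoulli between the free stream and the stagnation point: ½ρv² = P_stag − P_static.
v = √(2ΔP/ρ) = √(2·39400/871) = 9.51 m/s.

9.51 m/s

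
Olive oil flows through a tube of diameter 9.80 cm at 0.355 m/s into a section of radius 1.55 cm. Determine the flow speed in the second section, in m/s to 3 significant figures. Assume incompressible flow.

v₂ ≈ 3.55 m/s

Mass conservation (A₁v₁ = A₂v₂) gives v₂ = 0.355 × 75.4/7.55 = 3.55 m/s.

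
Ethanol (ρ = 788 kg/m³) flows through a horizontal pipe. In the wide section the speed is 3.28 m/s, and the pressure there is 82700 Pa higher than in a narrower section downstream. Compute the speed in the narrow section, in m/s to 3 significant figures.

v₂ = 14.9 m/s

Along the level pipe P + ½ρv² is conserved, hence v₂² = v₁² + 2(P₁ − P₂)/ρ.
v₂ = √(3.28² + 2·82700/788) = √(10.8 + 210) = 14.9 m/s.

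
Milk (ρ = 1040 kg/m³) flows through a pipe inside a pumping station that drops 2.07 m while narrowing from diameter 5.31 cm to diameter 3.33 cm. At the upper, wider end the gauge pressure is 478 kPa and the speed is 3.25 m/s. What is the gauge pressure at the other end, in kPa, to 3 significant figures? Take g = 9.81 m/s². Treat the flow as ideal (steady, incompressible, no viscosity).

The volume flow rate is constant, so v₂ = (A₁/A₂)v₁ = (22.1/8.71)·3.25 = 8.26 m/s.
Applying Bernoulli between the two ends and solving for P₂: P₂ = P₁ + ½ρ(v₁² − v₂²) − ρgΔh.
P₂ = 478000 + ½·1040·(3.25² − 8.26²) − 1040·9.81·(−2.07) = 478000 + (-30000) − (-21100) = 469000 Pa.

P₂ = 469 kPa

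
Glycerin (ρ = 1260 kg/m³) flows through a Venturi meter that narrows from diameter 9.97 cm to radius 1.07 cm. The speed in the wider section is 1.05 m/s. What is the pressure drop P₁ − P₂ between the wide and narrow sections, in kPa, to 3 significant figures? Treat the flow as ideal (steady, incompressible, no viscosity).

Continuity gives A₁v₁ = A₂v₂, so v₂ = (78.1 cm²)/(3.60 cm²) × 1.05 m/s = 22.8 m/s.
Along the horizontal streamline, P + ½ρv² is constant.
P₁ − P₂ = ½·1260·(22.8² − 1.05²) = ½·1260·518 = 327000 Pa.

ΔP ≈ 327 kPa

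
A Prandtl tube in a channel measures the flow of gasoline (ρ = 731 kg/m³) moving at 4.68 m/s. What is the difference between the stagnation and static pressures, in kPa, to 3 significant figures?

ΔP = 8.01 kPa

Bernoulli between the free stream and the stagnation point: ½ρv² = P_stag − P_static.
ΔP = ½·731·4.68² = 8010 Pa.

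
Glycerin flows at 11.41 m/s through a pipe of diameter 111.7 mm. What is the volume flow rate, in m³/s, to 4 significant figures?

Q = A·v = 0.009799 m² × 11.41 m/s = 0.1118 m³/s.

Q = 0.1118 m³/s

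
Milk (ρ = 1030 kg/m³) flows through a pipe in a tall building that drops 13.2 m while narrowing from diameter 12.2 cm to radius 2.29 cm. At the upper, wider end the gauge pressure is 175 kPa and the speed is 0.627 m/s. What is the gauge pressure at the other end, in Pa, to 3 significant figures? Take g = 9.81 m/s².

Mass conservation (A₁v₁ = A₂v₂) gives v₂ = 0.627 × 117/16.5 = 4.45 m/s.
Energy conservation along the streamline gives P₂ = P₁ − ½ρ(v₂² − v₁²) − ρg(h₂ − h₁).
P₂ = 175000 + ½·1030·(0.627² − 4.45²) − 1030·9.81·(−13.2) = 175000 + (-9990) − (-133000) = 298000 Pa.

P₂ ≈ 298000 Pa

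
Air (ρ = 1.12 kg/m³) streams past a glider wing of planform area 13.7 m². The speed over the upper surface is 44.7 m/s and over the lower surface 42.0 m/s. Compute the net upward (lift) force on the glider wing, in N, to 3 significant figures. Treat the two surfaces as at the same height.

From P + ½ρv² = const at equal height, P_low − P_up = ½ρ(v_up² − v_low²).
ΔP = ½·1.12·(44.7² − 42.0²) = 131 Pa.
Lift = ΔP · A = 131 × 13.7 = 1800 N.

1800 N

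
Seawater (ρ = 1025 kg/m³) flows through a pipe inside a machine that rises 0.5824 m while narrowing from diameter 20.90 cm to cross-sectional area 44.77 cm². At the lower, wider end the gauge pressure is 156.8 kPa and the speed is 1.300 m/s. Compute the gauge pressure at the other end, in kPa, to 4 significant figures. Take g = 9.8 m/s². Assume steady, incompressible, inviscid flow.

Mass conservation (A₁v₁ = A₂v₂) gives v₂ = 1.300 × 343.1/44.77 = 9.962 m/s.
Bernoulli: P₁ + ½ρv₁² + ρg h₁ = P₂ + ½ρv₂² + ρg h₂, so P₂ = P₁ + ½ρ(v₁² − v₂²) − ρg(h₂ − h₁).
P₂ = 156800 + ½·1025·(1.300² − 9.962²) − 1025·9.8·(+0.5824) = 156800 + (-49990) − (5850) = 101000 Pa.

101.0 kPa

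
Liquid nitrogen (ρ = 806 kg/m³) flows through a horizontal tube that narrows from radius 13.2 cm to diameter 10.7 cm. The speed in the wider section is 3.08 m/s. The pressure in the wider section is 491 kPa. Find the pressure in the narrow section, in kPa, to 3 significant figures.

P₂ ≈ 353 kPa

Continuity gives A₁v₁ = A₂v₂, so v₂ = (547 cm²)/(89.9 cm²) × 3.08 m/s = 18.7 m/s.
The pipe is horizontal, so Bernoulli reduces to P₁ + ½ρv₁² = P₂ + ½ρv₂².
P₂ = P₁ − ½ρ(v₂² − v₁²) = 491000 − ½·806·(18.7² − 3.08²) = 491000 − 138000 = 353000 Pa.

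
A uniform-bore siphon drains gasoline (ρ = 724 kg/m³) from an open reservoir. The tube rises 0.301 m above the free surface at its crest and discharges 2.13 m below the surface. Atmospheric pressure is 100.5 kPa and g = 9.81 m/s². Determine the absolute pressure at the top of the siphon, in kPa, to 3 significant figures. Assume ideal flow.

Bernoulli surface→outlet gives ½v² = g·h_out, so v = √(2·9.81·2.13) = 6.46 m/s.
With constant cross-section the crest speed equals v; applying Bernoulli from the surface up to the crest, P_top = P_atm − ½ρv² − ρg·h_top.
P_top = 100500 − ½·724·6.46² − 724·9.81·0.301 = 83200 Pa.

P_top ≈ 83.2 kPa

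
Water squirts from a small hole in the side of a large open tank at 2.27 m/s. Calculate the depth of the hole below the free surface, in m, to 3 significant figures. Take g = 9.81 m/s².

h ≈ 0.263 m

Torricelli: v = √(2gh), so h = v²/(2g).
h = 2.27²/(2·9.81) = 5.15/19.62 = 0.263 m.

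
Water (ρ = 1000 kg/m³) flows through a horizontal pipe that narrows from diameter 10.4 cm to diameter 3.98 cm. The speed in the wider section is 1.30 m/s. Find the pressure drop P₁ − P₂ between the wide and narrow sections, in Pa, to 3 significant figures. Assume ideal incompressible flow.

ΔP ≈ 38600 Pa

By continuity, v₂ = v₁·A₁/A₂ = 1.30·(84.9/12.4) = 8.88 m/s.
Bernoulli (h₁ = h₂): P₁ − P₂ = ½ρ(v₂² − v₁²).
P₁ − P₂ = ½·1000·(8.88² − 1.30²) = ½·1000·77.1 = 38600 Pa.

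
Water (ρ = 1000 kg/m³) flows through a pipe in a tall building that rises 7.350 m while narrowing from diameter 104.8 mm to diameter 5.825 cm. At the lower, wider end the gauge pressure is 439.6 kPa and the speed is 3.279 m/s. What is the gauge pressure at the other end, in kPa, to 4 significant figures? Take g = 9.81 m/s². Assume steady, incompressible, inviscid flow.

Mass conservation (A₁v₁ = A₂v₂) gives v₂ = 3.279 × 86.26/26.65 = 10.61 m/s.
Bernoulli: P₁ + ½ρv₁² + ρg h₁ = P₂ + ½ρv₂² + ρg h₂, so P₂ = P₁ + ½ρ(v₁² − v₂²) − ρg(h₂ − h₁).
P₂ = 439600 + ½·1000·(3.279² − 10.61²) − 1000·9.81·(+7.350) = 439600 + (-50950) − (72100) = 316500 Pa.

P₂ ≈ 316.5 kPa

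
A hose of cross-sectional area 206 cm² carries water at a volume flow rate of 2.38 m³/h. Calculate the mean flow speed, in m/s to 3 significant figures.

Q = 2.38 m³/h = 0.000661 m³/s.
v = Q/A = 0.000661 / 0.0206 = 0.0321 m/s.

0.0321 m/s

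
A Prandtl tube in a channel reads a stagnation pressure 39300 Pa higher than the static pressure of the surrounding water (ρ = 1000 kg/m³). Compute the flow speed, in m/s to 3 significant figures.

8.87 m/s

The dynamic pressure equals the rise in static pressure at the stagnation point: ΔP = ½ρv².
v = √(2ΔP/ρ) = √(2·39300/1000) = 8.87 m/s.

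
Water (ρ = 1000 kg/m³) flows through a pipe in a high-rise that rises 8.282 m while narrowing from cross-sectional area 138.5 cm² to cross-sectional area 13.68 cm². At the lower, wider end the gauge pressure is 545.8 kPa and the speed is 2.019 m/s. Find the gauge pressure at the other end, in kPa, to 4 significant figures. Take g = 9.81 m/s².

257.7 kPa

The volume flow rate is constant, so v₂ = (A₁/A₂)v₁ = (138.5/13.68)·2.019 = 20.44 m/s.
Applying Bernoulli between the two ends and solving for P₂: P₂ = P₁ + ½ρ(v₁² − v₂²) − ρgΔh.
P₂ = 545800 + ½·1000·(2.019² − 20.44²) − 1000·9.81·(+8.282) = 545800 + (-206900) − (81250) = 257700 Pa.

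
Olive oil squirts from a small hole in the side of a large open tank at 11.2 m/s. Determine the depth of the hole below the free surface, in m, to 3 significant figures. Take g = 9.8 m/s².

For a small hole in a large open tank, ½v² = gh, giving h = v²/(2g).
h = 11.2²/(2·9.8) = 125/19.60 = 6.40 m.

h = 6.40 m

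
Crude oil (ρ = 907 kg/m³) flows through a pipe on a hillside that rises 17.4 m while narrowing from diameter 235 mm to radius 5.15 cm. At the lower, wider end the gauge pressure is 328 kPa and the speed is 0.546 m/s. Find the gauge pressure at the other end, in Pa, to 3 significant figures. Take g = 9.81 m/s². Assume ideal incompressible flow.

Continuity gives A₁v₁ = A₂v₂, so v₂ = (434 cm²)/(83.3 cm²) × 0.546 m/s = 2.84 m/s.
Bernoulli: P₁ + ½ρv₁² + ρg h₁ = P₂ + ½ρv₂² + ρg h₂, so P₂ = P₁ + ½ρ(v₁² − v₂²) − ρg(h₂ − h₁).
P₂ = 328000 + ½·907·(0.546² − 2.84²) − 907·9.81·(+17.4) = 328000 + (-3530) − (155000) = 170000 Pa.

170000 Pa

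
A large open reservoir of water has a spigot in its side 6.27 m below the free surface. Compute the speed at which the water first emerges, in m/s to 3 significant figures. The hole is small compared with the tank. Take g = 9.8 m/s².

v = 11.1 m/s

The surface is effectively still and both ends are open, so ½v² = gh and v = √(2·9.8·6.27) = 11.1 m/s.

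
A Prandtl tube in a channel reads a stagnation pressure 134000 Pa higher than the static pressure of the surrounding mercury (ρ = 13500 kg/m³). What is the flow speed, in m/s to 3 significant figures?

At the stagnation point the flow is brought to rest, so Bernoulli gives P_stag − P_static = ½ρv².
v = √(2ΔP/ρ) = √(2·134000/13500) = 4.46 m/s.

4.46 m/s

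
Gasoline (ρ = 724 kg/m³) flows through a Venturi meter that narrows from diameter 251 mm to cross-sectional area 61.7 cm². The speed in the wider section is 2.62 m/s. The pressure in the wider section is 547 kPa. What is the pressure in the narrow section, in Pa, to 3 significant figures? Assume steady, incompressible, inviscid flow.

Mass conservation (A₁v₁ = A₂v₂) gives v₂ = 2.62 × 495/61.7 = 21.0 m/s.
Bernoulli (h₁ = h₂): P₁ − P₂ = ½ρ(v₂² − v₁²).
P₂ = P₁ − ½ρ(v₂² − v₁²) = 547000 − ½·724·(21.0² − 2.62²) = 547000 − 157000 = 390000 Pa.

390000 Pa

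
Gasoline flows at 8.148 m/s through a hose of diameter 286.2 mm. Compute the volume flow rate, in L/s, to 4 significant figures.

Q = A·v = 0.06433 m² × 8.148 m/s = 0.5242 m³/s.
Converting: 0.5242 m³/s × 1000 = 524.2 L/s.

Q ≈ 524.2 L/s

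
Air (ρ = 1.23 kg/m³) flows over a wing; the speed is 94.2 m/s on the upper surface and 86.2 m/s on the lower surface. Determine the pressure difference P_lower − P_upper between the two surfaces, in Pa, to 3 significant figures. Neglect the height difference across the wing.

888 Pa

With negligible Δh, P + ½ρv² is constant, so P_low − P_up = ½ρ(v_up² − v_low²).
ΔP = ½·1.23·(94.2² − 86.2²) = 888 Pa.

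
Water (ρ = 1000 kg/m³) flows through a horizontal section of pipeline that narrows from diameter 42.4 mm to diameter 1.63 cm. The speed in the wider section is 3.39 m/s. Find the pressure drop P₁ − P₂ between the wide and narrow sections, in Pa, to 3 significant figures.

ΔP ≈ 257000 Pa

Mass conservation (A₁v₁ = A₂v₂) gives v₂ = 3.39 × 14.1/2.09 = 22.9 m/s.
Along the horizontal streamline, P + ½ρv² is constant.
P₁ − P₂ = ½·1000·(22.9² − 3.39²) = ½·1000·515 = 257000 Pa.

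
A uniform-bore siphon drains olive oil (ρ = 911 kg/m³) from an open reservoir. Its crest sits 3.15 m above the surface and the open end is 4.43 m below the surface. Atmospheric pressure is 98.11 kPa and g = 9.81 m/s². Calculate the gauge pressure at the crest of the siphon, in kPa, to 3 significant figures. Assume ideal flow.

The outlet speed comes from Torricelli: v = √(2g·4.43) = 9.32 m/s.
Continuity keeps v the same throughout the tube; from surface to crest, P_atm + 0 = P_top + ½ρv² + ρg·h_top.
P_top = 98110 − ½·911·9.32² − 911·9.81·3.15 = 30400 Pa. So P_gauge = P_top − P_atm = -67700 Pa.

P_gauge = -67.7 kPa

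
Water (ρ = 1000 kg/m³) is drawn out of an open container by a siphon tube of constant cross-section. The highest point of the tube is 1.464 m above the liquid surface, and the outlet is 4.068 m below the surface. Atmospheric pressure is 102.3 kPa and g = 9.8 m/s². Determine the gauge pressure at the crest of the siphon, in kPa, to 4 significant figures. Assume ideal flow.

-54.21 kPa

From the surface to the outlet (both open to atmosphere, surface at rest): v = √(2g·h_out) = √(2·9.8·4.068) = 8.929 m/s.
With constant cross-section the crest speed equals v; applying Bernoulli from the surface up to the crest, P_top = P_atm − ½ρv² − ρg·h_top.
P_top = 102300 − ½·1000·8.929² − 1000·9.8·1.464 = 48090 Pa. So P_gauge = P_top − P_atm = -54210 Pa.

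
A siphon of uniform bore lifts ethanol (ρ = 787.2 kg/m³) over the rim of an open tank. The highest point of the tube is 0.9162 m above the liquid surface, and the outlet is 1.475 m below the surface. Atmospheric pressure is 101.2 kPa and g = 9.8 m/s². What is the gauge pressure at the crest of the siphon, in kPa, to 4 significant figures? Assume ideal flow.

P_gauge ≈ -18.45 kPa

The outlet speed comes from Torricelli: v = √(2g·1.475) = 5.377 m/s.
Continuity keeps v the same throughout the tube; from surface to crest, P_atm + 0 = P_top + ½ρv² + ρg·h_top.
P_top = 101200 − ½·787.2·5.377² − 787.2·9.8·0.9162 = 82750 Pa. So P_gauge = P_top − P_atm = -18450 Pa.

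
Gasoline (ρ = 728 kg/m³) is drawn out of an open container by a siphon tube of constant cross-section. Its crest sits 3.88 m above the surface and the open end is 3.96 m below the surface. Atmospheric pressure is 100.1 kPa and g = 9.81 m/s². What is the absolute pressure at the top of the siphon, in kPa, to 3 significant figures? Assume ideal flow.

Bernoulli surface→outlet gives ½v² = g·h_out, so v = √(2·9.81·3.96) = 8.81 m/s.
The bore is uniform, so the speed at the crest is the same v. Bernoulli surface→crest: P_atm = P_top + ½ρv² + ρg·h_top.
P_top = 100100 − ½·728·8.81² − 728·9.81·3.88 = 44100 Pa.

P_top ≈ 44.1 kPa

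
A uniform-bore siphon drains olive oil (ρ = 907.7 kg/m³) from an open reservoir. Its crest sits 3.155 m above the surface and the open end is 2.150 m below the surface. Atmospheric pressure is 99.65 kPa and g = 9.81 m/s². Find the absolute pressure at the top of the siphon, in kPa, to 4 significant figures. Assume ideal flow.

The outlet speed comes from Torricelli: v = √(2g·2.150) = 6.495 m/s.
The bore is uniform, so the speed at the crest is the same v. Bernoulli surface→crest: P_atm = P_top + ½ρv² + ρg·h_top.
P_top = 99650 − ½·907.7·6.495² − 907.7·9.81·3.155 = 52410 Pa.

P_top ≈ 52.41 kPa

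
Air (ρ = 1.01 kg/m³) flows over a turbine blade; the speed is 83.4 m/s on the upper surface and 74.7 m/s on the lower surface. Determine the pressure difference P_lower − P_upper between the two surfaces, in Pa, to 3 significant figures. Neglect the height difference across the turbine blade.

ΔP ≈ 695 Pa

The pressure is lower where the speed is higher: ΔP = ½ρ(v_up² − v_low²).
ΔP = ½·1.01·(83.4² − 74.7²) = 695 Pa.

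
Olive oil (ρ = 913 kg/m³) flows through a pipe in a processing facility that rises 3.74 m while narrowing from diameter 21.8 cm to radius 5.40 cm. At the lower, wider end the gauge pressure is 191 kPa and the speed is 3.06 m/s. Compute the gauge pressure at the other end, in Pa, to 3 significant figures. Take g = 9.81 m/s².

90800 Pa

Mass conservation (A₁v₁ = A₂v₂) gives v₂ = 3.06 × 373/91.6 = 12.5 m/s.
Energy conservation along the streamline gives P₂ = P₁ − ½ρ(v₂² − v₁²) − ρg(h₂ − h₁).
P₂ = 191000 + ½·913·(3.06² − 12.5²) − 913·9.81·(+3.74) = 191000 + (-66700) − (33500) = 90800 Pa.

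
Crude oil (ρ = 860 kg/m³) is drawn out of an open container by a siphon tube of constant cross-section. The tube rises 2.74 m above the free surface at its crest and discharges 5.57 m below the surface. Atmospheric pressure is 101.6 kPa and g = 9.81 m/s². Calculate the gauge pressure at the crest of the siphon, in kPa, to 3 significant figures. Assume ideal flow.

P_gauge ≈ -70.1 kPa

Bernoulli surface→outlet gives ½v² = g·h_out, so v = √(2·9.81·5.57) = 10.5 m/s.
With constant cross-section the crest speed equals v; applying Bernoulli from the surface up to the crest, P_top = P_atm − ½ρv² − ρg·h_top.
P_top = 101600 − ½·860·10.5² − 860·9.81·2.74 = 31500 Pa. So P_gauge = P_top − P_atm = -70100 Pa.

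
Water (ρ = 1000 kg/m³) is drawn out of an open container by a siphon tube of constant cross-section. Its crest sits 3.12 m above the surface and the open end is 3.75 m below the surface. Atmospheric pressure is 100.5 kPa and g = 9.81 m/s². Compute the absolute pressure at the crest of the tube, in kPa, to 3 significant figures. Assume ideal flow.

Bernoulli surface→outlet gives ½v² = g·h_out, so v = √(2·9.81·3.75) = 8.58 m/s.
The bore is uniform, so the speed at the crest is the same v. Bernoulli surface→crest: P_atm = P_top + ½ρv² + ρg·h_top.
P_top = 100500 − ½·1000·8.58² − 1000·9.81·3.12 = 33100 Pa.

P_top ≈ 33.1 kPa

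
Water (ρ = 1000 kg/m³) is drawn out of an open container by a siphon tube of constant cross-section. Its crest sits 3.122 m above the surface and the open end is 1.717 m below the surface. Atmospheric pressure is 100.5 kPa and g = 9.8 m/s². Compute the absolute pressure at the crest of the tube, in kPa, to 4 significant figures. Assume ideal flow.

53.08 kPa

Bernoulli surface→outlet gives ½v² = g·h_out, so v = √(2·9.8·1.717) = 5.801 m/s.
With constant cross-section the crest speed equals v; applying Bernoulli from the surface up to the crest, P_top = P_atm − ½ρv² − ρg·h_top.
P_top = 100500 − ½·1000·5.801² − 1000·9.8·3.122 = 53080 Pa.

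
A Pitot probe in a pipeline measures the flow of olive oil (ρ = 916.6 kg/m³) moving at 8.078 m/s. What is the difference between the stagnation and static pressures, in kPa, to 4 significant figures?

ΔP ≈ 29.91 kPa

Bernoulli between the free stream and the stagnation point: ½ρv² = P_stag − P_static.
ΔP = ½·916.6·8.078² = 29910 Pa.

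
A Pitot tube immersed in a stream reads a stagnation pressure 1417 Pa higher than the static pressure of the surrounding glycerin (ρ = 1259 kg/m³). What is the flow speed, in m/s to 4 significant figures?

1.500 m/s

At the stagnation point the flow is brought to rest, so Bernoulli gives P_stag − P_static = ½ρv².
v = √(2ΔP/ρ) = √(2·1417/1259) = 1.500 m/s.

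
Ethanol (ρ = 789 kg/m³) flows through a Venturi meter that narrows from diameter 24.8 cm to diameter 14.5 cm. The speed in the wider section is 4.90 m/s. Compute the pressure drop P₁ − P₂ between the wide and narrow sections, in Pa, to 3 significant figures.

ΔP = 71600 Pa

By continuity, v₂ = v₁·A₁/A₂ = 4.90·(483/165) = 14.3 m/s.
With no height change, Bernoulli's equation is P₁ + ½ρv₁² = P₂ + ½ρv₂².
P₁ − P₂ = ½·789·(14.3² − 4.90²) = ½·789·181 = 71600 Pa.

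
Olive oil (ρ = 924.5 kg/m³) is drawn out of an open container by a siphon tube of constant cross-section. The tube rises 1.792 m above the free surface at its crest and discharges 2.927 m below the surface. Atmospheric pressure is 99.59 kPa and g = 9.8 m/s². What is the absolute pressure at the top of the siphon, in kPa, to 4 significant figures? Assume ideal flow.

P_top ≈ 56.84 kPa

From the surface to the outlet (both open to atmosphere, surface at rest): v = √(2g·h_out) = √(2·9.8·2.927) = 7.574 m/s.
Continuity keeps v the same throughout the tube; from surface to crest, P_atm + 0 = P_top + ½ρv² + ρg·h_top.
P_top = 99590 − ½·924.5·7.574² − 924.5·9.8·1.792 = 56840 Pa.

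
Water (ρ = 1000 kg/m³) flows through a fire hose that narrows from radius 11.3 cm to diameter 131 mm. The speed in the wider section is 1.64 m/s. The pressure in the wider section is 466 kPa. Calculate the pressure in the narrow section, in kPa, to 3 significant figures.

By continuity, v₂ = v₁·A₁/A₂ = 1.64·(401/135) = 4.88 m/s.
Bernoulli (h₁ = h₂): P₁ − P₂ = ½ρ(v₂² − v₁²).
P₂ = P₁ − ½ρ(v₂² − v₁²) = 466000 − ½·1000·(4.88² − 1.64²) = 466000 − 10600 = 455000 Pa.

P₂ = 455 kPa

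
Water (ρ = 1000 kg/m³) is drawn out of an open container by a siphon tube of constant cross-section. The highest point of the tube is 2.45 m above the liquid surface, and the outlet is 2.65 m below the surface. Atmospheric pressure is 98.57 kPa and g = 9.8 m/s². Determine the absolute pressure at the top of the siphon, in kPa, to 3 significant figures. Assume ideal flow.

P_top ≈ 48.6 kPa

Bernoulli surface→outlet gives ½v² = g·h_out, so v = √(2·9.8·2.65) = 7.21 m/s.
With constant cross-section the crest speed equals v; applying Bernoulli from the surface up to the crest, P_top = P_atm − ½ρv² − ρg·h_top.
P_top = 98570 − ½·1000·7.21² − 1000·9.8·2.45 = 48600 Pa.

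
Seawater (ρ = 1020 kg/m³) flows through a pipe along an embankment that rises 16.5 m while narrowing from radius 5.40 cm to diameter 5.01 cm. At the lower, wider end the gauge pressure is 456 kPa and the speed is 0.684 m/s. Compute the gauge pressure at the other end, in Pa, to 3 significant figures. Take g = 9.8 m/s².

286000 Pa

The volume flow rate is constant, so v₂ = (A₁/A₂)v₁ = (91.6/19.7)·0.684 = 3.18 m/s.
Applying Bernoulli between the two ends and solving for P₂: P₂ = P₁ + ½ρ(v₁² − v₂²) − ρgΔh.
P₂ = 456000 + ½·1020·(0.684² − 3.18²) − 1020·9.8·(+16.5) = 456000 + (-4910) − (165000) = 286000 Pa.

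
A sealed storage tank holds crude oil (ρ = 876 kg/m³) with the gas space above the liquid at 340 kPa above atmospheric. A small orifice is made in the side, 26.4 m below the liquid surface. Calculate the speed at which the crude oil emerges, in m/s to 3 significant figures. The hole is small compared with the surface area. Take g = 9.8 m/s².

Take point 1 at the surface (v₁ ≈ 0) and point 2 at the hole (at atmospheric pressure). Bernoulli: P₁ + ρg h = P_atm + ½ρv₂².
With P₁ − P_atm = 340000 Pa, v₂ = √(2gh + 2ΔP/ρ) = √(2·9.8·26.4 + 2·340000/876) = 36.0 m/s.

v = 36.0 m/s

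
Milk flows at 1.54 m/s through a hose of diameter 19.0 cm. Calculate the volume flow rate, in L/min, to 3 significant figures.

Q = A·v = 0.0284 m² × 1.54 m/s = 0.0437 m³/s.
Converting: 0.0437 m³/s × 60000 = 2620 L/min.

Q = 2620 L/min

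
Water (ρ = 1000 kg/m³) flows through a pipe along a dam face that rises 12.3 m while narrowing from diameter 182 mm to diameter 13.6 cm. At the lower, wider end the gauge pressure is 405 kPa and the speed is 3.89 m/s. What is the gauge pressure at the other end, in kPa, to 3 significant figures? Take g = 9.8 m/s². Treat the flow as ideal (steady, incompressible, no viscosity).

P₂ ≈ 268 kPa

By continuity, v₂ = v₁·A₁/A₂ = 3.89·(260/145) = 6.97 m/s.
Applying Bernoulli between the two ends and solving for P₂: P₂ = P₁ + ½ρ(v₁² − v₂²) − ρgΔh.
P₂ = 405000 + ½·1000·(3.89² − 6.97²) − 1000·9.8·(+12.3) = 405000 + (-16700) − (121000) = 268000 Pa.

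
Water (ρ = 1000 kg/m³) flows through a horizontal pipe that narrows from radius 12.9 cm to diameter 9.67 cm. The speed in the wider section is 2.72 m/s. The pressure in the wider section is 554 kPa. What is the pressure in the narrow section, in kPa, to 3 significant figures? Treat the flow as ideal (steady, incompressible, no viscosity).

By continuity, v₂ = v₁·A₁/A₂ = 2.72·(523/73.4) = 19.4 m/s.
The pipe is horizontal, so Bernoulli reduces to P₁ + ½ρv₁² = P₂ + ½ρv₂².
P₂ = P₁ − ½ρ(v₂² − v₁²) = 554000 − ½·1000·(19.4² − 2.72²) = 554000 − 184000 = 370000 Pa.

P₂ ≈ 370 kPa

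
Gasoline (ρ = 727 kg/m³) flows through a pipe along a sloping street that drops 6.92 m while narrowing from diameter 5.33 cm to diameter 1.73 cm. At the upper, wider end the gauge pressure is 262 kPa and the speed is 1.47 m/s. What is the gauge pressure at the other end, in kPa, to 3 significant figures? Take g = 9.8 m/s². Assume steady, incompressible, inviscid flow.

Mass conservation (A₁v₁ = A₂v₂) gives v₂ = 1.47 × 22.3/2.35 = 14.0 m/s.
Bernoulli: P₁ + ½ρv₁² + ρg h₁ = P₂ + ½ρv₂² + ρg h₂, so P₂ = P₁ + ½ρ(v₁² − v₂²) − ρg(h₂ − h₁).
P₂ = 262000 + ½·727·(1.47² − 14.0²) − 727·9.8·(−6.92) = 262000 + (-70000) − (-49300) = 241000 Pa.

241 kPa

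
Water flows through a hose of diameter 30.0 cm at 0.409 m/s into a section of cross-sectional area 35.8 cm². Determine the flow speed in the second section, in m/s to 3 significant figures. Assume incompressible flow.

Continuity gives A₁v₁ = A₂v₂, so v₂ = (707 cm²)/(35.8 cm²) × 0.409 m/s = 8.08 m/s.

8.08 m/s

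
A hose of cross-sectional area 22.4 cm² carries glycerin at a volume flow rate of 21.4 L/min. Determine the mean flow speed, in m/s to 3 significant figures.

0.159 m/s

Q = 21.4 L/min = 0.000357 m³/s.
v = Q/A = 0.000357 / 0.00224 = 0.159 m/s.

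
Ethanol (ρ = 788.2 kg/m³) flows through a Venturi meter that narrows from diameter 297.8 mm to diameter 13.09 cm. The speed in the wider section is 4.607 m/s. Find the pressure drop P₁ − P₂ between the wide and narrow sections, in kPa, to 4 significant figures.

The volume flow rate is constant, so v₂ = (A₁/A₂)v₁ = (696.5/134.6)·4.607 = 23.84 m/s.
Bernoulli (h₁ = h₂): P₁ − P₂ = ½ρ(v₂² − v₁²).
P₁ − P₂ = ½·788.2·(23.84² − 4.607²) = ½·788.2·547.3 = 215700 Pa.

ΔP ≈ 215.7 kPa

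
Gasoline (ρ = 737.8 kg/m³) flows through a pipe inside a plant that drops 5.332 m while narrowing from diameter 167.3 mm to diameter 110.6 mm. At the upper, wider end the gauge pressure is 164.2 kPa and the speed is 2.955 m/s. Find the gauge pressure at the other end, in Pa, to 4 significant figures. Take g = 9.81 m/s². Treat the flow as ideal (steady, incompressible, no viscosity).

189100 Pa

Continuity gives A₁v₁ = A₂v₂, so v₂ = (219.8 cm²)/(96.07 cm²) × 2.955 m/s = 6.761 m/s.
Bernoulli: P₁ + ½ρv₁² + ρg h₁ = P₂ + ½ρv₂² + ρg h₂, so P₂ = P₁ + ½ρ(v₁² − v₂²) − ρg(h₂ − h₁).
P₂ = 164200 + ½·737.8·(2.955² − 6.761²) − 737.8·9.81·(−5.332) = 164200 + (-13640) − (-38590) = 189100 Pa.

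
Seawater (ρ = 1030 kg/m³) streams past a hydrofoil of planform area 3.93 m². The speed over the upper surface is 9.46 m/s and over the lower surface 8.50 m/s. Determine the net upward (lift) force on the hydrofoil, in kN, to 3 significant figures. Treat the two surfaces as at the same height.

F ≈ 34.9 kN

With equal heights on the two surfaces, Bernoulli gives P_lower − P_upper = ½ρ(v_upper² − v_lower²).
ΔP = ½·1030·(9.46² − 8.50²) = 8880 Pa.
Lift = ΔP · A = 8880 × 3.93 = 34900 N.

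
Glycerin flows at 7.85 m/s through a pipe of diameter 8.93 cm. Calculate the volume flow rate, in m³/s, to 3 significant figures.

Q = 0.0492 m³/s

Q = A·v = 0.00626 m² × 7.85 m/s = 0.0492 m³/s.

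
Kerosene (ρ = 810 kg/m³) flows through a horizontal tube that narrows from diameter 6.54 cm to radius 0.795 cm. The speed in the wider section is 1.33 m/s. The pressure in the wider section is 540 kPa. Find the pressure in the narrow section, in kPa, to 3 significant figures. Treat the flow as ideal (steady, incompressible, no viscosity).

P₂ ≈ 336 kPa

By continuity, v₂ = v₁·A₁/A₂ = 1.33·(33.6/1.99) = 22.5 m/s.
Bernoulli (h₁ = h₂): P₁ − P₂ = ½ρ(v₂² − v₁²).
P₂ = P₁ − ½ρ(v₂² − v₁²) = 540000 − ½·810·(22.5² − 1.33²) = 540000 − 204000 = 336000 Pa.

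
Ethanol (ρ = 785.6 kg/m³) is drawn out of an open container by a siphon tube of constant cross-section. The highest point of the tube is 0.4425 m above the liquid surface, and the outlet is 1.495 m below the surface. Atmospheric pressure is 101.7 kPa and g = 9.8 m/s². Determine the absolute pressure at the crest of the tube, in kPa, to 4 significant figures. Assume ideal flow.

P_top ≈ 86.78 kPa

Bernoulli surface→outlet gives ½v² = g·h_out, so v = √(2·9.8·1.495) = 5.413 m/s.
The bore is uniform, so the speed at the crest is the same v. Bernoulli surface→crest: P_atm = P_top + ½ρv² + ρg·h_top.
P_top = 101700 − ½·785.6·5.413² − 785.6·9.8·0.4425 = 86780 Pa.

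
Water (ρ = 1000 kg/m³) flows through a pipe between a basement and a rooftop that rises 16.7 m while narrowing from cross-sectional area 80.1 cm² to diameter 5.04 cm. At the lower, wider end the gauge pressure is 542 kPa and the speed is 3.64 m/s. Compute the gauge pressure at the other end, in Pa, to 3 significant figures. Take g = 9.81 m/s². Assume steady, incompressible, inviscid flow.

278000 Pa

By continuity, v₂ = v₁·A₁/A₂ = 3.64·(80.1/20.0) = 14.6 m/s.
Applying Bernoulli between the two ends and solving for P₂: P₂ = P₁ + ½ρ(v₁² − v₂²) − ρgΔh.
P₂ = 542000 + ½·1000·(3.64² − 14.6²) − 1000·9.81·(+16.7) = 542000 + (-100000) − (164000) = 278000 Pa.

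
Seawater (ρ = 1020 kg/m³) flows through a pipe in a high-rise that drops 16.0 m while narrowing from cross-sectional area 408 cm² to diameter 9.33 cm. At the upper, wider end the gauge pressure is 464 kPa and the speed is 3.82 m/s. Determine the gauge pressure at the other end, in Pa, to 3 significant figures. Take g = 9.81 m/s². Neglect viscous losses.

367000 Pa

Continuity gives A₁v₁ = A₂v₂, so v₂ = (408 cm²)/(68.4 cm²) × 3.82 m/s = 22.8 m/s.
Energy conservation along the streamline gives P₂ = P₁ − ½ρ(v₂² − v₁²) − ρg(h₂ − h₁).
P₂ = 464000 + ½·1020·(3.82² − 22.8²) − 1020·9.81·(−16.0) = 464000 + (-258000) − (-160000) = 367000 Pa.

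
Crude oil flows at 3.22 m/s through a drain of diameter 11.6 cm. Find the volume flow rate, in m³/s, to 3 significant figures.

Q = 0.0340 m³/s

Q = A·v = 0.0106 m² × 3.22 m/s = 0.0340 m³/s.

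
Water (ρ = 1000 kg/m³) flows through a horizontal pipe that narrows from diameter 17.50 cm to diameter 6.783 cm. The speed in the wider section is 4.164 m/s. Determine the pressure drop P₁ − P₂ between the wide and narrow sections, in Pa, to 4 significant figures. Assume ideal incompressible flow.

Mass conservation (A₁v₁ = A₂v₂) gives v₂ = 4.164 × 240.5/36.14 = 27.72 m/s.
Bernoulli (h₁ = h₂): P₁ − P₂ = ½ρ(v₂² − v₁²).
P₁ − P₂ = ½·1000·(27.72² − 4.164²) = ½·1000·750.9 = 375400 Pa.

375400 Pa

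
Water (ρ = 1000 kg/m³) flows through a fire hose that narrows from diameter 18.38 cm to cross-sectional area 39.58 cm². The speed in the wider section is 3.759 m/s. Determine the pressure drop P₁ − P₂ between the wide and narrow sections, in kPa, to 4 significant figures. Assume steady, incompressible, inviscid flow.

Mass conservation (A₁v₁ = A₂v₂) gives v₂ = 3.759 × 265.3/39.58 = 25.20 m/s.
With no height change, Bernoulli's equation is P₁ + ½ρv₁² = P₂ + ½ρv₂².
P₁ − P₂ = ½·1000·(25.20² − 3.759²) = ½·1000·620.8 = 310400 Pa.

ΔP ≈ 310.4 kPa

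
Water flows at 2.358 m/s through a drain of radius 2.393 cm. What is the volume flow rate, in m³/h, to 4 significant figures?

Q = A·v = 0.001799 m² × 2.358 m/s = 0.004242 m³/s.
Converting: 0.004242 m³/s × 3600 = 15.27 m³/h.

Q ≈ 15.27 m³/h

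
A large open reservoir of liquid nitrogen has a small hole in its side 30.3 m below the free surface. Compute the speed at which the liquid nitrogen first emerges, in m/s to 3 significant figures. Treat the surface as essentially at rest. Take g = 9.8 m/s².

v = 24.4 m/s

Torricelli's result v = √(2gh) gives v = √(2·9.8·30.3) = 24.4 m/s.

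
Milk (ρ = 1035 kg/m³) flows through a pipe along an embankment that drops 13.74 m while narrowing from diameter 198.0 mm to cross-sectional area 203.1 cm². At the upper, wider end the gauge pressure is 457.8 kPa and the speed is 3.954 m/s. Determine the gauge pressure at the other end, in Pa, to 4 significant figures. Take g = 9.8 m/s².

586700 Pa

The volume flow rate is constant, so v₂ = (A₁/A₂)v₁ = (307.9/203.1)·3.954 = 5.994 m/s.
Energy conservation along the streamline gives P₂ = P₁ − ½ρ(v₂² − v₁²) − ρg(h₂ − h₁).
P₂ = 457800 + ½·1035·(3.954² − 5.994²) − 1035·9.8·(−13.74) = 457800 + (-10500) − (-139400) = 586700 Pa.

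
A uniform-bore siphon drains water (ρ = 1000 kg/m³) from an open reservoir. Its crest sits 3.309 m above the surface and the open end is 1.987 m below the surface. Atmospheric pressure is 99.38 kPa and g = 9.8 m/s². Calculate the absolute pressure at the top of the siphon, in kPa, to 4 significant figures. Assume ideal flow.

47.48 kPa

From the surface to the outlet (both open to atmosphere, surface at rest): v = √(2g·h_out) = √(2·9.8·1.987) = 6.241 m/s.
With constant cross-section the crest speed equals v; applying Bernoulli from the surface up to the crest, P_top = P_atm − ½ρv² − ρg·h_top.
P_top = 99380 − ½·1000·6.241² − 1000·9.8·3.309 = 47480 Pa.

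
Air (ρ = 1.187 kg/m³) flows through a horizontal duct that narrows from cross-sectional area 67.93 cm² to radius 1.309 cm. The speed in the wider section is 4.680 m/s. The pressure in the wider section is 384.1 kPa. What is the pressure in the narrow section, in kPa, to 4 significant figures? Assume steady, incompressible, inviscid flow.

By continuity, v₂ = v₁·A₁/A₂ = 4.680·(67.93/5.383) = 59.06 m/s.
Along the horizontal streamline, P + ½ρv² is constant.
P₂ = P₁ − ½ρ(v₂² − v₁²) = 384100 − ½·1.187·(59.06² − 4.680²) = 384100 − 2057 = 382000 Pa.

P₂ ≈ 382.0 kPa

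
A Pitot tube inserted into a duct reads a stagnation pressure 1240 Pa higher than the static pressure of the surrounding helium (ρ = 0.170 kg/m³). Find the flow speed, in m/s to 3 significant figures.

v ≈ 121 m/s

The dynamic pressure equals the rise in static pressure at the stagnation point: ΔP = ½ρv².
v = √(2ΔP/ρ) = √(2·1240/0.170) = 121 m/s.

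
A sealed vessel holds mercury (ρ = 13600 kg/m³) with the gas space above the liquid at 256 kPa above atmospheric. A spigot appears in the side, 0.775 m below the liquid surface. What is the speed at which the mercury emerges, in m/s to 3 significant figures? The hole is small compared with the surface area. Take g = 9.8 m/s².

v = 7.27 m/s

Take point 1 at the surface (v₁ ≈ 0) and point 2 at the hole (at atmospheric pressure). Bernoulli: P₁ + ρg h = P_atm + ½ρv₂².
With P₁ − P_atm = 256000 Pa, v₂ = √(2gh + 2ΔP/ρ) = √(2·9.8·0.775 + 2·256000/13600) = 7.27 m/s.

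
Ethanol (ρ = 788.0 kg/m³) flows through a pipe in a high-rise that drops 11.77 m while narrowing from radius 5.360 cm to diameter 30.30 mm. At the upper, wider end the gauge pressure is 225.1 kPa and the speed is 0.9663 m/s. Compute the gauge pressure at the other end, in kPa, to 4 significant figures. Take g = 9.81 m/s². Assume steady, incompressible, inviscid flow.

The volume flow rate is constant, so v₂ = (A₁/A₂)v₁ = (90.26/7.211)·0.9663 = 12.10 m/s.
Bernoulli: P₁ + ½ρv₁² + ρg h₁ = P₂ + ½ρv₂² + ρg h₂, so P₂ = P₁ + ½ρ(v₁² − v₂²) − ρg(h₂ − h₁).
P₂ = 225100 + ½·788.0·(0.9663² − 12.10²) − 788.0·9.81·(−11.77) = 225100 + (-57270) − (-90990) = 258800 Pa.

258.8 kPa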